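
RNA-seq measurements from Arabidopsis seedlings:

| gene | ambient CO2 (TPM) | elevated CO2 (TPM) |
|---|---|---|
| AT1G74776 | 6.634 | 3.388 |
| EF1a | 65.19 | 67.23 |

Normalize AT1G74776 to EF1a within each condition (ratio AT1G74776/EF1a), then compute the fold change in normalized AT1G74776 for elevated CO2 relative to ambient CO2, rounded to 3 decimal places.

AT1G74776/EF1a (ambient CO2) = 6.634 / 65.19 = 0.10176
AT1G74776/EF1a (elevated CO2) = 3.388 / 67.23 = 0.050394
Fold change = 0.050394 / 0.10176 = 0.4952

0.495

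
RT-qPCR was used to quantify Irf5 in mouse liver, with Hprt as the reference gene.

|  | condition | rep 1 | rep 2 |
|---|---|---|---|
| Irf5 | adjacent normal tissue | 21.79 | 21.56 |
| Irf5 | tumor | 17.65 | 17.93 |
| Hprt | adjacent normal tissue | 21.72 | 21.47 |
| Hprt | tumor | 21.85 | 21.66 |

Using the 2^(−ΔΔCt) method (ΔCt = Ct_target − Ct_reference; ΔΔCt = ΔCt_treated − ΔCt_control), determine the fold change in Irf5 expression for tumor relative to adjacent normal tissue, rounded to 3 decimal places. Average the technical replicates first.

Mean Ct: Irf5 adjacent normal tissue 21.675; Irf5 tumor 17.790; Hprt adjacent normal tissue 21.595; Hprt tumor 21.755
ΔCt(adjacent normal tissue) = 21.675 − 21.595 = 0.080
ΔCt(tumor) = 17.790 − 21.755 = -3.965
ΔΔCt = -3.965 − 0.080 = -4.045
Fold change = 2^(−(-4.045)) = 2^4.045 = 16.5069

16.507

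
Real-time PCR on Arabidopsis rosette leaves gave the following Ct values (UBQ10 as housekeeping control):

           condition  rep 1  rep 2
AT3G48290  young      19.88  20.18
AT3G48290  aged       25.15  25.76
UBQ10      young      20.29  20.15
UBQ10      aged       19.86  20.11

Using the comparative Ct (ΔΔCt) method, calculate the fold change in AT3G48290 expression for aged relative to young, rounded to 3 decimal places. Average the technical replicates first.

0.020

Mean Ct: AT3G48290 young 20.030; AT3G48290 aged 25.455; UBQ10 young 20.220; UBQ10 aged 19.985
ΔCt(young) = 20.030 − 20.220 = -0.190
ΔCt(aged) = 25.455 − 19.985 = 5.470
ΔΔCt = 5.470 − (-0.190) = 5.660
Fold change = 2^(−5.660) = 0.0198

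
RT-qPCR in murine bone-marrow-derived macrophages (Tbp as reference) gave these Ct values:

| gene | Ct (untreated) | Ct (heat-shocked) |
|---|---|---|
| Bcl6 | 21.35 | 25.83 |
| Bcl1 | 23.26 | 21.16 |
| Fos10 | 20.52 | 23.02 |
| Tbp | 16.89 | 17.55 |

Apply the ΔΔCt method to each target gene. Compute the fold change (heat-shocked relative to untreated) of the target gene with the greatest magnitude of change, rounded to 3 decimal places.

0.071

Bcl6: ΔΔCt = (25.83−17.55) − (21.35−16.89) = 8.28 − 4.46 = 3.82; fold change = 2^-3.82 = 0.071
Bcl1: ΔΔCt = (21.16−17.55) − (23.26−16.89) = 3.61 − 6.37 = -2.76; fold change = 2^2.76 = 6.774
Fos10: ΔΔCt = (23.02−17.55) − (20.52−16.89) = 5.47 − 3.63 = 1.84; fold change = 2^-1.84 = 0.279
Bcl6 has the largest |ΔΔCt| = 3.82.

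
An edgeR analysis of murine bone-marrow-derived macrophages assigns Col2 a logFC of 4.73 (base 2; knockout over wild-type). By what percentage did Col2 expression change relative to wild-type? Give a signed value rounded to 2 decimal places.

2553.82%

Fold change = 2^(4.73) = 26.5382
Percent change = (FC − 1) × 100% = (26.5382 − 1) × 100 = 2553.82%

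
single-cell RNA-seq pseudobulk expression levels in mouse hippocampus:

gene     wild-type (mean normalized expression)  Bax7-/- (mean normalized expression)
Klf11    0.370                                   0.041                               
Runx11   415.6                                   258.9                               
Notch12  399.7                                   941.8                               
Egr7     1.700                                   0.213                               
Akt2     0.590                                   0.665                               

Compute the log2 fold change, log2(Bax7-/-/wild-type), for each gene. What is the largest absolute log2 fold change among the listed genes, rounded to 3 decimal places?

3.174

log2(0.041/0.370) = -3.174  (Klf11)
log2(258.9/415.6) = -0.683  (Runx11)
log2(941.8/399.7) = 1.237  (Notch12)
log2(0.213/1.700) = -2.997  (Egr7)
log2(0.665/0.590) = 0.173  (Akt2)
The largest magnitude belongs to Klf11.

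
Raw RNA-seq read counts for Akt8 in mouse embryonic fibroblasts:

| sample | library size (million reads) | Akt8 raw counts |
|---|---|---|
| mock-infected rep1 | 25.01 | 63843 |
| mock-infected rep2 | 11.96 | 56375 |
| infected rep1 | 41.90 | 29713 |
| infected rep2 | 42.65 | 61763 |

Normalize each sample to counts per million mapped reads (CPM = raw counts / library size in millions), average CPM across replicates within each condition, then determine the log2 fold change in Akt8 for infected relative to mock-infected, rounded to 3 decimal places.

CPM(mock-infected rep1) = 63843 / 25.01 = 2552.6989
CPM(mock-infected rep2) = 56375 / 11.96 = 4713.6288
CPM(infected rep1) = 29713 / 41.90 = 709.1408
CPM(infected rep2) = 61763 / 42.65 = 1448.1360
mean CPM(mock-infected) = 3633.1638; mean CPM(infected) = 1078.6384
Fold change = 1078.6384 / 3633.1638 = 0.29689
log2(0.29689) = -1.7520

-1.752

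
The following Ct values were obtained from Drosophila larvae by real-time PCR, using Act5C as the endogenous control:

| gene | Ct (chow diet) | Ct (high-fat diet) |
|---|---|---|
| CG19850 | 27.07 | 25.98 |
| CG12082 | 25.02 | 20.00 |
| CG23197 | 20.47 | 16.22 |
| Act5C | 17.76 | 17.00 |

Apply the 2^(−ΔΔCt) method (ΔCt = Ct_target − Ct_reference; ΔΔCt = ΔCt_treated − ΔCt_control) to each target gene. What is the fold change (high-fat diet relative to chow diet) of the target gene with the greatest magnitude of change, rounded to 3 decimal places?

19.160

CG19850: ΔΔCt = (25.98−17.00) − (27.07−17.76) = 8.98 − 9.31 = -0.33; fold change = 2^0.33 = 1.257
CG12082: ΔΔCt = (20.00−17.00) − (25.02−17.76) = 3.00 − 7.26 = -4.26; fold change = 2^4.26 = 19.160
CG23197: ΔΔCt = (16.22−17.00) − (20.47−17.76) = -0.78 − 2.71 = -3.49; fold change = 2^3.49 = 11.236
CG12082 has the largest |ΔΔCt| = 4.26.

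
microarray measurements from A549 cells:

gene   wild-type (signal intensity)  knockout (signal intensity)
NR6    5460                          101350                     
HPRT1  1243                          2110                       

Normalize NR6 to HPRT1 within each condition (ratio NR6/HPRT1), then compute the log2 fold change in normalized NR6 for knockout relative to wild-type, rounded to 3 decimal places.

NR6/HPRT1 (wild-type) = 5460 / 1243 = 4.3926
NR6/HPRT1 (knockout) = 101350 / 2110 = 48.033
Fold change = 48.033 / 4.3926 = 10.9350
log2(10.9350) = 3.4509

3.451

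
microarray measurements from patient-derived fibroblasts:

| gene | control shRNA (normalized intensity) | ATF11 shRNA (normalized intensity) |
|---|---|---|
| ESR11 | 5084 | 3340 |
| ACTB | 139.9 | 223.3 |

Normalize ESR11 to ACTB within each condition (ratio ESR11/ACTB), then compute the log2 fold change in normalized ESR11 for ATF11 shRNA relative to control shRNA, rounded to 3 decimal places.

-1.281

ESR11/ACTB (control shRNA) = 5084 / 139.9 = 36.34
ESR11/ACTB (ATF11 shRNA) = 3340 / 223.3 = 14.957
Fold change = 14.957 / 36.34 = 0.4116
log2(0.4116) = -1.2807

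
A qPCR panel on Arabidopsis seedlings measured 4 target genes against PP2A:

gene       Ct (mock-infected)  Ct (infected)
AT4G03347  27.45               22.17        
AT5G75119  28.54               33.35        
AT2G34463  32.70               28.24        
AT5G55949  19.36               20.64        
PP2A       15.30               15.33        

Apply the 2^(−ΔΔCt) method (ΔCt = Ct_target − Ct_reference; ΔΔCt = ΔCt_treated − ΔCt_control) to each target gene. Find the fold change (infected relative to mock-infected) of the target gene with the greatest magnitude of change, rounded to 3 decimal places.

39.671

AT4G03347: ΔΔCt = (22.17−15.33) − (27.45−15.30) = 6.84 − 12.15 = -5.31; fold change = 2^5.31 = 39.671
AT5G75119: ΔΔCt = (33.35−15.33) − (28.54−15.30) = 18.02 − 13.24 = 4.78; fold change = 2^-4.78 = 0.036
AT2G34463: ΔΔCt = (28.24−15.33) − (32.70−15.30) = 12.91 − 17.40 = -4.49; fold change = 2^4.49 = 22.471
AT5G55949: ΔΔCt = (20.64−15.33) − (19.36−15.30) = 5.31 − 4.06 = 1.25; fold change = 2^-1.25 = 0.420
AT4G03347 has the largest |ΔΔCt| = 5.31.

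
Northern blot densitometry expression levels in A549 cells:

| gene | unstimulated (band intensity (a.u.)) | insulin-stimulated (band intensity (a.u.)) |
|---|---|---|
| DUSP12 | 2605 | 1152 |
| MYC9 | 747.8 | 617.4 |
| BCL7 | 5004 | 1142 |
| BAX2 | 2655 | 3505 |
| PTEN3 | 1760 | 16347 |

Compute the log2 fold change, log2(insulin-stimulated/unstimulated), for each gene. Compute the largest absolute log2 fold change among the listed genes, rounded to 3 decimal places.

log2(1152/2605) = -1.177  (DUSP12)
log2(617.4/747.8) = -0.276  (MYC9)
log2(1142/5004) = -2.132  (BCL7)
log2(3505/2655) = 0.401  (BAX2)
log2(16347/1760) = 3.215  (PTEN3)
The largest magnitude belongs to PTEN3.

3.215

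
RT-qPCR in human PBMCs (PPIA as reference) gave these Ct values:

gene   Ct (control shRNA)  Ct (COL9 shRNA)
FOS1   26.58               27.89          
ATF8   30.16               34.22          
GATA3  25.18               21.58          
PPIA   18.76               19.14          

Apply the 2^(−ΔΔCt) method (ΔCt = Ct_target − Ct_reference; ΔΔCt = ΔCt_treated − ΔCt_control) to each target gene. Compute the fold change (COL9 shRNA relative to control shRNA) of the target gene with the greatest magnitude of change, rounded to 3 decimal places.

15.780

FOS1: ΔΔCt = (27.89−19.14) − (26.58−18.76) = 8.75 − 7.82 = 0.93; fold change = 2^-0.93 = 0.525
ATF8: ΔΔCt = (34.22−19.14) − (30.16−18.76) = 15.08 − 11.40 = 3.68; fold change = 2^-3.68 = 0.078
GATA3: ΔΔCt = (21.58−19.14) − (25.18−18.76) = 2.44 − 6.42 = -3.98; fold change = 2^3.98 = 15.780
GATA3 has the largest |ΔΔCt| = 3.98.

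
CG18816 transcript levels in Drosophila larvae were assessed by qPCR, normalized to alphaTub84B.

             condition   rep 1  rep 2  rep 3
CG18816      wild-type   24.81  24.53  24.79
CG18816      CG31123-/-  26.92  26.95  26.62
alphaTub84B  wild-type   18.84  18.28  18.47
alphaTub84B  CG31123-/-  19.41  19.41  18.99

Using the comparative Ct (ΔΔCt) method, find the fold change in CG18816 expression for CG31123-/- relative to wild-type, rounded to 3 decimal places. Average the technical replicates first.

0.384

Mean Ct: CG18816 wild-type 24.710; CG18816 CG31123-/- 26.830; alphaTub84B wild-type 18.530; alphaTub84B CG31123-/- 19.270
ΔCt(wild-type) = 24.710 − 18.530 = 6.180
ΔCt(CG31123-/-) = 26.830 − 19.270 = 7.560
ΔΔCt = 7.560 − 6.180 = 1.380
Fold change = 2^(−1.380) = 0.3842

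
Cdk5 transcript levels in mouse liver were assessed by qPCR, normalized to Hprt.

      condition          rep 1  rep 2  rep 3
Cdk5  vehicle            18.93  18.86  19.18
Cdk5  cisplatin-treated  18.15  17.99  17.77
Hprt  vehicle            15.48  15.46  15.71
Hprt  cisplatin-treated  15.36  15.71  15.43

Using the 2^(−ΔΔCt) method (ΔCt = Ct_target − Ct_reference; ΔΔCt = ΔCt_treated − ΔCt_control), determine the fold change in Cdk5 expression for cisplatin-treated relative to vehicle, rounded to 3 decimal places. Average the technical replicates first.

1.959

Mean Ct: Cdk5 vehicle 18.990; Cdk5 cisplatin-treated 17.970; Hprt vehicle 15.550; Hprt cisplatin-treated 15.500
ΔCt(vehicle) = 18.990 − 15.550 = 3.440
ΔCt(cisplatin-treated) = 17.970 − 15.500 = 2.470
ΔΔCt = 2.470 − 3.440 = -0.970
Fold change = 2^(−(-0.970)) = 2^0.970 = 1.9588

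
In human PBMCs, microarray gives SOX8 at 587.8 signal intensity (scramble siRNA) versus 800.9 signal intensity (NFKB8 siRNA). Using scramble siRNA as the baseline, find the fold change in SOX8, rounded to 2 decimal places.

1.36

Fold change = 800.9 / 587.8 = 1.363
SOX8 is upregulated.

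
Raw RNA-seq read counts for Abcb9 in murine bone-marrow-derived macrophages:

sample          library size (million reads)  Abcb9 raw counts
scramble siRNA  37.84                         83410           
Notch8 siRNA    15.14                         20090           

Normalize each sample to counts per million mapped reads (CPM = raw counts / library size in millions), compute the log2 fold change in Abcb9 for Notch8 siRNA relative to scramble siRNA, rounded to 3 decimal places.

-0.732

CPM(scramble siRNA) = 83410 / 37.84 = 2204.2812
CPM(Notch8 siRNA) = 20090 / 15.14 = 1326.9485
Fold change = 1326.9485 / 2204.2812 = 0.60199
log2(0.60199) = -0.7322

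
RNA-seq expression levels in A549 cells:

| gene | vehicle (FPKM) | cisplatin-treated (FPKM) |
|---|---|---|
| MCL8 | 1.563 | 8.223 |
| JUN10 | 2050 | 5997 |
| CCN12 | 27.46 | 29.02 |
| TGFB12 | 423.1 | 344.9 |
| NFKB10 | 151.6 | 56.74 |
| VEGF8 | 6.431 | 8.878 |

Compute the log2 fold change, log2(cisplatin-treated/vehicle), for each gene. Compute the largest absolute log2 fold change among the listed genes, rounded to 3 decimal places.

log2(8.223/1.563) = 2.395  (MCL8)
log2(5997/2050) = 1.549  (JUN10)
log2(29.02/27.46) = 0.080  (CCN12)
log2(344.9/423.1) = -0.295  (TGFB12)
log2(56.74/151.6) = -1.418  (NFKB10)
log2(8.878/6.431) = 0.465  (VEGF8)
The largest magnitude belongs to MCL8.

2.395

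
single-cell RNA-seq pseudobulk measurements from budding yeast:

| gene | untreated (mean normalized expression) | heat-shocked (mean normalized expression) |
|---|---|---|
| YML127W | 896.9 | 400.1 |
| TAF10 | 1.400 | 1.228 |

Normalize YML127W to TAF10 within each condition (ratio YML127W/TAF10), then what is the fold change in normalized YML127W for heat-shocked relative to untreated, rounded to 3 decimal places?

YML127W/TAF10 (untreated) = 896.9 / 1.400 = 640.64
YML127W/TAF10 (heat-shocked) = 400.1 / 1.228 = 325.81
Fold change = 325.81 / 640.64 = 0.5086

0.509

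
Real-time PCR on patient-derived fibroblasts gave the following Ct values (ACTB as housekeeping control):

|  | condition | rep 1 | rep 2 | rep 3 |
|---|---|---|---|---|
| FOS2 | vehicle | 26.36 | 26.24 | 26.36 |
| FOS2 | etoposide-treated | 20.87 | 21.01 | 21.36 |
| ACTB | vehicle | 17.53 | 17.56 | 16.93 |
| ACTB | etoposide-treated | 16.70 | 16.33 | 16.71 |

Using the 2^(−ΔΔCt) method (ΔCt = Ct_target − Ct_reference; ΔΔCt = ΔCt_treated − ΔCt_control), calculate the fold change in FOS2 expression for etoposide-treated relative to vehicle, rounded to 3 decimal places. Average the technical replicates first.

22.316

Mean Ct: FOS2 vehicle 26.320; FOS2 etoposide-treated 21.080; ACTB vehicle 17.340; ACTB etoposide-treated 16.580
ΔCt(vehicle) = 26.320 − 17.340 = 8.980
ΔCt(etoposide-treated) = 21.080 − 16.580 = 4.500
ΔΔCt = 4.500 − 8.980 = -4.480
Fold change = 2^(−(-4.480)) = 2^4.480 = 22.3159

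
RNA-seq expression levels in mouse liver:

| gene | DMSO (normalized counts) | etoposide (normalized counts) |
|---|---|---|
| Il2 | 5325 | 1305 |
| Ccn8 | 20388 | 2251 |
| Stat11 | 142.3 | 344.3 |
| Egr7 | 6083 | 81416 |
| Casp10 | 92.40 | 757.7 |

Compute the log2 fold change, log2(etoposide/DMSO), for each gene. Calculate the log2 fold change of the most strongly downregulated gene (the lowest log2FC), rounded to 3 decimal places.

log2(1305/5325) = -2.029  (Il2)
log2(2251/20388) = -3.179  (Ccn8)
log2(344.3/142.3) = 1.275  (Stat11)
log2(81416/6083) = 3.742  (Egr7)
log2(757.7/92.40) = 3.036  (Casp10)
Ccn8 is most strongly downregulated.

-3.179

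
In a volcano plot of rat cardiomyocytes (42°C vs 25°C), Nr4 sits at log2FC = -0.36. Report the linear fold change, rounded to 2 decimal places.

0.78

Fold change = 2^(-0.36) = 0.779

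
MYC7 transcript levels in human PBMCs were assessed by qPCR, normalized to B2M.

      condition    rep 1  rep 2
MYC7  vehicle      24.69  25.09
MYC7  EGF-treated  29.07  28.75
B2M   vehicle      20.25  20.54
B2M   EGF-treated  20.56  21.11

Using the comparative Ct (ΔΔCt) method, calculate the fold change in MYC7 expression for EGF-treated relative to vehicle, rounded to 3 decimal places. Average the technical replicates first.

0.084

Mean Ct: MYC7 vehicle 24.890; MYC7 EGF-treated 28.910; B2M vehicle 20.395; B2M EGF-treated 20.835
ΔCt(vehicle) = 24.890 − 20.395 = 4.495
ΔCt(EGF-treated) = 28.910 − 20.835 = 8.075
ΔΔCt = 8.075 − 4.495 = 3.580
Fold change = 2^(−3.580) = 0.0836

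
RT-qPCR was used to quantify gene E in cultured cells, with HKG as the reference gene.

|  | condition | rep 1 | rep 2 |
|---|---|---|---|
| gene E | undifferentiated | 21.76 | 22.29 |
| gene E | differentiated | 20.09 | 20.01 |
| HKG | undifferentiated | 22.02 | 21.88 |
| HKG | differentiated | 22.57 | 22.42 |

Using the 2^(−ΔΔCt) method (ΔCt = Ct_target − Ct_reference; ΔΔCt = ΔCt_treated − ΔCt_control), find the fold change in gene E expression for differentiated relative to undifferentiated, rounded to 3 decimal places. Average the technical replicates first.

5.736

Mean Ct: gene E undifferentiated 22.025; gene E differentiated 20.050; HKG undifferentiated 21.950; HKG differentiated 22.495
ΔCt(undifferentiated) = 22.025 − 21.950 = 0.075
ΔCt(differentiated) = 20.050 − 22.495 = -2.445
ΔΔCt = -2.445 − 0.075 = -2.520
Fold change = 2^(−(-2.520)) = 2^2.520 = 5.7358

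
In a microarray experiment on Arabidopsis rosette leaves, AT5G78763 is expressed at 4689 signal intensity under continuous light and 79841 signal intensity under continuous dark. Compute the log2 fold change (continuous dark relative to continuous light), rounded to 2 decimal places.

4.09

Fold change = 79841 / 4689 = 17.0273
log2(17.0273) = 4.090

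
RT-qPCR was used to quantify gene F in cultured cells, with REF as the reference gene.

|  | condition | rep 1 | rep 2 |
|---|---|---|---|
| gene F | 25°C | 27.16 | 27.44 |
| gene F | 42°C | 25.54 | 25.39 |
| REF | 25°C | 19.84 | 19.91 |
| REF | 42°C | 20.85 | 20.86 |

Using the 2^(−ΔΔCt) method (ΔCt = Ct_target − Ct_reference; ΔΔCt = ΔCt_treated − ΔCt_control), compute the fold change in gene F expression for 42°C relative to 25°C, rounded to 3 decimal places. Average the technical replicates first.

Mean Ct: gene F 25°C 27.300; gene F 42°C 25.465; REF 25°C 19.875; REF 42°C 20.855
ΔCt(25°C) = 27.300 − 19.875 = 7.425
ΔCt(42°C) = 25.465 − 20.855 = 4.610
ΔΔCt = 4.610 − 7.425 = -2.815
Fold change = 2^(−(-2.815)) = 2^2.815 = 7.0372

7.037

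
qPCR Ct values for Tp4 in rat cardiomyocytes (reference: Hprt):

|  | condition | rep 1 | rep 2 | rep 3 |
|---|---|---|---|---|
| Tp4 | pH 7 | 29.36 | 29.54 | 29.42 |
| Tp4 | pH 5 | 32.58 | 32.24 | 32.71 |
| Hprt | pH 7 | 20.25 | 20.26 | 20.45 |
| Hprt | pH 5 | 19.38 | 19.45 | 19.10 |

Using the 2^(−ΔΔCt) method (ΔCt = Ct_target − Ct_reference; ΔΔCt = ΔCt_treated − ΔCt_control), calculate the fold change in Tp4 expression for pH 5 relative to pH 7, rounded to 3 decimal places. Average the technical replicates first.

0.059

Mean Ct: Tp4 pH 7 29.440; Tp4 pH 5 32.510; Hprt pH 7 20.320; Hprt pH 5 19.310
ΔCt(pH 7) = 29.440 − 20.320 = 9.120
ΔCt(pH 5) = 32.510 − 19.310 = 13.200
ΔΔCt = 13.200 − 9.120 = 4.080
Fold change = 2^(−4.080) = 0.0591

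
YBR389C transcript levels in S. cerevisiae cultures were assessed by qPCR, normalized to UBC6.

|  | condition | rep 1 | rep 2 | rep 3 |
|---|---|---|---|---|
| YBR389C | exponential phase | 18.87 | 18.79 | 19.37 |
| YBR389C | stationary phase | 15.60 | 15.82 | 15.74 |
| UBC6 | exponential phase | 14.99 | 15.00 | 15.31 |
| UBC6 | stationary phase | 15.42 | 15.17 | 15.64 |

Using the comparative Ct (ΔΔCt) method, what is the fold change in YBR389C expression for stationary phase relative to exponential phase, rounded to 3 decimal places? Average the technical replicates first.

Mean Ct: YBR389C exponential phase 19.010; YBR389C stationary phase 15.720; UBC6 exponential phase 15.100; UBC6 stationary phase 15.410
ΔCt(exponential phase) = 19.010 − 15.100 = 3.910
ΔCt(stationary phase) = 15.720 − 15.410 = 0.310
ΔΔCt = 0.310 − 3.910 = -3.600
Fold change = 2^(−(-3.600)) = 2^3.600 = 12.1257

12.126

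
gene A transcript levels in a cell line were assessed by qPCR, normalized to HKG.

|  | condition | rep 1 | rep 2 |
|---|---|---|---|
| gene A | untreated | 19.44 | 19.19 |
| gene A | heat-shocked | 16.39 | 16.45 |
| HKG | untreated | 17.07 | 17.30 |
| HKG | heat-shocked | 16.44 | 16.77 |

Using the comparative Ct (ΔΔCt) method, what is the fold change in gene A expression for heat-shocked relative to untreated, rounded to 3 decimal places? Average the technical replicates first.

Mean Ct: gene A untreated 19.315; gene A heat-shocked 16.420; HKG untreated 17.185; HKG heat-shocked 16.605
ΔCt(untreated) = 19.315 − 17.185 = 2.130
ΔCt(heat-shocked) = 16.420 − 16.605 = -0.185
ΔΔCt = -0.185 − 2.130 = -2.315
Fold change = 2^(−(-2.315)) = 2^2.315 = 4.9760

4.976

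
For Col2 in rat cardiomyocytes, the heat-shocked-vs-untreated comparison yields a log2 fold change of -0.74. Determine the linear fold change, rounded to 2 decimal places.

0.60

Fold change = 2^(-0.74) = 0.599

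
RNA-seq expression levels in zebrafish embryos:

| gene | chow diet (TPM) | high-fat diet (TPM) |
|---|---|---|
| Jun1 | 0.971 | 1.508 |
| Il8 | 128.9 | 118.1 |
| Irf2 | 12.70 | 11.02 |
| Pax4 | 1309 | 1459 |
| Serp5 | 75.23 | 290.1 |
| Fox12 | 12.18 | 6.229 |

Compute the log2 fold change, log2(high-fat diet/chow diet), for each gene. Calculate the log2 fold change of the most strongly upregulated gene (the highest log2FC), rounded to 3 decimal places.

1.947

log2(1.508/0.971) = 0.635  (Jun1)
log2(118.1/128.9) = -0.126  (Il8)
log2(11.02/12.70) = -0.205  (Irf2)
log2(1459/1309) = 0.157  (Pax4)
log2(290.1/75.23) = 1.947  (Serp5)
log2(6.229/12.18) = -0.967  (Fox12)
Serp5 is most strongly upregulated.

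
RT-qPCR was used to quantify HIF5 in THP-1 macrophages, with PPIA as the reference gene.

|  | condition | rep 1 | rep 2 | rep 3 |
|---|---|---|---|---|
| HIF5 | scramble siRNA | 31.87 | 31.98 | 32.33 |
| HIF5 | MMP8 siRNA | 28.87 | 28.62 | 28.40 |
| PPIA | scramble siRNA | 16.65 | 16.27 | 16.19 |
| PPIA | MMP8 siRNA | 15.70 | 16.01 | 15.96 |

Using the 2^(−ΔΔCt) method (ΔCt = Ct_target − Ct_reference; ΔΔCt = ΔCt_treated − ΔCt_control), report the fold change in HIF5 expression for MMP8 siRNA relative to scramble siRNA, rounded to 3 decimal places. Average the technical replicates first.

7.727

Mean Ct: HIF5 scramble siRNA 32.060; HIF5 MMP8 siRNA 28.630; PPIA scramble siRNA 16.370; PPIA MMP8 siRNA 15.890
ΔCt(scramble siRNA) = 32.060 − 16.370 = 15.690
ΔCt(MMP8 siRNA) = 28.630 − 15.890 = 12.740
ΔΔCt = 12.740 − 15.690 = -2.950
Fold change = 2^(−(-2.950)) = 2^2.950 = 7.7275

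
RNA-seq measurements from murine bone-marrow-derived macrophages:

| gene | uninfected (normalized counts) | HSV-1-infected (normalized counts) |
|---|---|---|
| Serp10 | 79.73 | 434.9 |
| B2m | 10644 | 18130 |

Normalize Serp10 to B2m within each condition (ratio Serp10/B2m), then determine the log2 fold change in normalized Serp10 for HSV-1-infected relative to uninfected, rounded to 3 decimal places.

Serp10/B2m (uninfected) = 79.73 / 10644 = 0.0074906
Serp10/B2m (HSV-1-infected) = 434.9 / 18130 = 0.023988
Fold change = 0.023988 / 0.0074906 = 3.2024
log2(3.2024) = 1.6792

1.679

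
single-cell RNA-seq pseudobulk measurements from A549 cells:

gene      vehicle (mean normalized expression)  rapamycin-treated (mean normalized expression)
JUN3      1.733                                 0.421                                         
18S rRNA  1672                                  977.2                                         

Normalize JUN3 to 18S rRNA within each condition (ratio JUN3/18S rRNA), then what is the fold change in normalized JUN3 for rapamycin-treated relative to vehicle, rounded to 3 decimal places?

0.416

JUN3/18S rRNA (vehicle) = 1.733 / 1672 = 0.0010365
JUN3/18S rRNA (rapamycin-treated) = 0.421 / 977.2 = 0.00043082
Fold change = 0.00043082 / 0.0010365 = 0.4157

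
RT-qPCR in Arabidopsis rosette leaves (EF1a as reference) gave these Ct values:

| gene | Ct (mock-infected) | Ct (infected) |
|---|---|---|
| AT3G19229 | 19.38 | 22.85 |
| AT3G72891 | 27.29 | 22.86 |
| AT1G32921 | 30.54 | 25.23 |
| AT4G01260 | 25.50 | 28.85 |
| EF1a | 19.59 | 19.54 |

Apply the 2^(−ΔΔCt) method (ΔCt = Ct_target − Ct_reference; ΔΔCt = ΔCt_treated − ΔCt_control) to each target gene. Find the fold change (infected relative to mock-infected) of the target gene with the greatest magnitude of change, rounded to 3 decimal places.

38.319

AT3G19229: ΔΔCt = (22.85−19.54) − (19.38−19.59) = 3.31 − (-0.21) = 3.52; fold change = 2^-3.52 = 0.087
AT3G72891: ΔΔCt = (22.86−19.54) − (27.29−19.59) = 3.32 − 7.70 = -4.38; fold change = 2^4.38 = 20.821
AT1G32921: ΔΔCt = (25.23−19.54) − (30.54−19.59) = 5.69 − 10.95 = -5.26; fold change = 2^5.26 = 38.319
AT4G01260: ΔΔCt = (28.85−19.54) − (25.50−19.59) = 9.31 − 5.91 = 3.40; fold change = 2^-3.40 = 0.095
AT1G32921 has the largest |ΔΔCt| = 5.26.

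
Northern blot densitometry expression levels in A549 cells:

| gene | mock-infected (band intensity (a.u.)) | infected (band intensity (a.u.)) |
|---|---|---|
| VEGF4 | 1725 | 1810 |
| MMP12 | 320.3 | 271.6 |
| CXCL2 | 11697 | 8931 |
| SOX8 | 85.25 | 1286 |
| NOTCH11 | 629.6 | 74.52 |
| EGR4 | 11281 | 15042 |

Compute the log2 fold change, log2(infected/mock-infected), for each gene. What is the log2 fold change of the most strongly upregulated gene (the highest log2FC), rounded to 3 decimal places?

log2(1810/1725) = 0.069  (VEGF4)
log2(271.6/320.3) = -0.238  (MMP12)
log2(8931/11697) = -0.389  (CXCL2)
log2(1286/85.25) = 3.915  (SOX8)
log2(74.52/629.6) = -3.079  (NOTCH11)
log2(15042/11281) = 0.415  (EGR4)
SOX8 is most strongly upregulated.

3.915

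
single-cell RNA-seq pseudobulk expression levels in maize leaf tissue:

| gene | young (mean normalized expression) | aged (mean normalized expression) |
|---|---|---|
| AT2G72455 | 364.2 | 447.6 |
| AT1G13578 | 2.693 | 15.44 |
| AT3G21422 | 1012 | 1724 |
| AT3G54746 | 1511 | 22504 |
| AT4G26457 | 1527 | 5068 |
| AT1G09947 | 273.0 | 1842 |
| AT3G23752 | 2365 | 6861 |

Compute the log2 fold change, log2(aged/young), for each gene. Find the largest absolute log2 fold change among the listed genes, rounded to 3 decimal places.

log2(447.6/364.2) = 0.297  (AT2G72455)
log2(15.44/2.693) = 2.519  (AT1G13578)
log2(1724/1012) = 0.769  (AT3G21422)
log2(22504/1511) = 3.897  (AT3G54746)
log2(5068/1527) = 1.731  (AT4G26457)
log2(1842/273.0) = 2.754  (AT1G09947)
log2(6861/2365) = 1.537  (AT3G23752)
The largest magnitude belongs to AT3G54746.

3.897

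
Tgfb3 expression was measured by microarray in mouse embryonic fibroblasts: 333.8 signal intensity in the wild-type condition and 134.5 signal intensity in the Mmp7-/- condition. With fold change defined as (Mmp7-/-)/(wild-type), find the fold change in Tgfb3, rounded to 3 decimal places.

0.403

Fold change = 134.5 / 333.8 = 0.4029
Tgfb3 is downregulated.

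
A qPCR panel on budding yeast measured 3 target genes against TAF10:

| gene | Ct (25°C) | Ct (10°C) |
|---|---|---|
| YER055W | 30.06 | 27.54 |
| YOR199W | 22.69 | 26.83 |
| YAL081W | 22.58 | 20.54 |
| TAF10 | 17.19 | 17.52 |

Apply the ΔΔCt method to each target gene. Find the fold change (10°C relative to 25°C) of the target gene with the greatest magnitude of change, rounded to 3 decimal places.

YER055W: ΔΔCt = (27.54−17.52) − (30.06−17.19) = 10.02 − 12.87 = -2.85; fold change = 2^2.85 = 7.210
YOR199W: ΔΔCt = (26.83−17.52) − (22.69−17.19) = 9.31 − 5.50 = 3.81; fold change = 2^-3.81 = 0.071
YAL081W: ΔΔCt = (20.54−17.52) − (22.58−17.19) = 3.02 − 5.39 = -2.37; fold change = 2^2.37 = 5.169
YOR199W has the largest |ΔΔCt| = 3.81.

0.071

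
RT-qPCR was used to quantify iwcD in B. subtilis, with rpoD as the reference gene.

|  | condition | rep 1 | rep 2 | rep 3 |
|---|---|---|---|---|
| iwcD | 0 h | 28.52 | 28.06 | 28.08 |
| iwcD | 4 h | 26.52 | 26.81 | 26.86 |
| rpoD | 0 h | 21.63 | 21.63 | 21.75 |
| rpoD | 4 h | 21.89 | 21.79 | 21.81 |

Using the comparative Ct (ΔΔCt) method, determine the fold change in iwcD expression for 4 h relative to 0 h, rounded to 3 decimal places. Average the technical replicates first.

Mean Ct: iwcD 0 h 28.220; iwcD 4 h 26.730; rpoD 0 h 21.670; rpoD 4 h 21.830
ΔCt(0 h) = 28.220 − 21.670 = 6.550
ΔCt(4 h) = 26.730 − 21.830 = 4.900
ΔΔCt = 4.900 − 6.550 = -1.650
Fold change = 2^(−(-1.650)) = 2^1.650 = 3.1383

3.138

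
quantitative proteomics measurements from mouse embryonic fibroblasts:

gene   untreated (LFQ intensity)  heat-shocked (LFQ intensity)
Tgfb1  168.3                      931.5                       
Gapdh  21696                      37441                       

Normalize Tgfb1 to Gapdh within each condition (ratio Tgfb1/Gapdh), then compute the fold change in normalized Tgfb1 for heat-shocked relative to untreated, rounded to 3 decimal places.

3.207

Tgfb1/Gapdh (untreated) = 168.3 / 21696 = 0.0077572
Tgfb1/Gapdh (heat-shocked) = 931.5 / 37441 = 0.024879
Fold change = 0.024879 / 0.0077572 = 3.2072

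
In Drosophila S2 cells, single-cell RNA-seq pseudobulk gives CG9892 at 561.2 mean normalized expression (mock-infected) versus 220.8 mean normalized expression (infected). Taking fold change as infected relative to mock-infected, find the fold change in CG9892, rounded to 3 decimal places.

Fold change = 220.8 / 561.2 = 0.3934
CG9892 is downregulated.

0.393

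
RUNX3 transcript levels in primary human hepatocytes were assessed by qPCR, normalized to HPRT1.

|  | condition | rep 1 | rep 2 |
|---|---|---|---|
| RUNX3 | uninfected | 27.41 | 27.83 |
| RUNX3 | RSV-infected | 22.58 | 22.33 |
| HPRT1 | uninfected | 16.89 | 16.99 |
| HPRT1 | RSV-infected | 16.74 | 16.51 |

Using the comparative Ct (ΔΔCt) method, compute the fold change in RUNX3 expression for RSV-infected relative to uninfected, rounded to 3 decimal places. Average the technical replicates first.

28.840

Mean Ct: RUNX3 uninfected 27.620; RUNX3 RSV-infected 22.455; HPRT1 uninfected 16.940; HPRT1 RSV-infected 16.625
ΔCt(uninfected) = 27.620 − 16.940 = 10.680
ΔCt(RSV-infected) = 22.455 − 16.625 = 5.830
ΔΔCt = 5.830 − 10.680 = -4.850
Fold change = 2^(−(-4.850)) = 2^4.850 = 28.8400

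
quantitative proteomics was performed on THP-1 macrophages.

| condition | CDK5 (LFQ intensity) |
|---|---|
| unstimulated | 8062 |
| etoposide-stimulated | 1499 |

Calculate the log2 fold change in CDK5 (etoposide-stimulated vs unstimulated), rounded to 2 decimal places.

-2.43

Fold change = 1499 / 8062 = 0.1859
log2(0.1859) = -2.427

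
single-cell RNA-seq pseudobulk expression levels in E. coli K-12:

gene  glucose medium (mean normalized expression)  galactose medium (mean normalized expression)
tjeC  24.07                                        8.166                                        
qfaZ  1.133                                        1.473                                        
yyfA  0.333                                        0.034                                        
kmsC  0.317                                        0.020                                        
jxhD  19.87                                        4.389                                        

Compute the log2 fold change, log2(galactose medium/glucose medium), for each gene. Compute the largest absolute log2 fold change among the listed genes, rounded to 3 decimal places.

log2(8.166/24.07) = -1.560  (tjeC)
log2(1.473/1.133) = 0.379  (qfaZ)
log2(0.034/0.333) = -3.292  (yyfA)
log2(0.020/0.317) = -3.986  (kmsC)
log2(4.389/19.87) = -2.179  (jxhD)
The largest magnitude belongs to kmsC.

3.986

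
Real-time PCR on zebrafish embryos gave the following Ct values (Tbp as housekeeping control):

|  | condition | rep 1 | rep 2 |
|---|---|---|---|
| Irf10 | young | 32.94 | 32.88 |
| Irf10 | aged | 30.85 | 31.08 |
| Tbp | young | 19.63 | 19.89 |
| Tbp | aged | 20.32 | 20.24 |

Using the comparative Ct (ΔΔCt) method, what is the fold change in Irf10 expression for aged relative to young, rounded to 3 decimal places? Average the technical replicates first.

Mean Ct: Irf10 young 32.910; Irf10 aged 30.965; Tbp young 19.760; Tbp aged 20.280
ΔCt(young) = 32.910 − 19.760 = 13.150
ΔCt(aged) = 30.965 − 20.280 = 10.685
ΔΔCt = 10.685 − 13.150 = -2.465
Fold change = 2^(−(-2.465)) = 2^2.465 = 5.5213

5.521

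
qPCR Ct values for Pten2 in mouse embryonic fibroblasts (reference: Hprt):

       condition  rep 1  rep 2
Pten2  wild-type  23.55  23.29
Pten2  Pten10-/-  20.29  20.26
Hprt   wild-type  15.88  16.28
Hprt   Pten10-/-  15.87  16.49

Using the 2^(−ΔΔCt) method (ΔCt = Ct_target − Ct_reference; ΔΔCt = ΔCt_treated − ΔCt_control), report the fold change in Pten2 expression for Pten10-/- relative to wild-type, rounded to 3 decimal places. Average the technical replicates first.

9.481

Mean Ct: Pten2 wild-type 23.420; Pten2 Pten10-/- 20.275; Hprt wild-type 16.080; Hprt Pten10-/- 16.180
ΔCt(wild-type) = 23.420 − 16.080 = 7.340
ΔCt(Pten10-/-) = 20.275 − 16.180 = 4.095
ΔΔCt = 4.095 − 7.340 = -3.245
Fold change = 2^(−(-3.245)) = 2^3.245 = 9.4807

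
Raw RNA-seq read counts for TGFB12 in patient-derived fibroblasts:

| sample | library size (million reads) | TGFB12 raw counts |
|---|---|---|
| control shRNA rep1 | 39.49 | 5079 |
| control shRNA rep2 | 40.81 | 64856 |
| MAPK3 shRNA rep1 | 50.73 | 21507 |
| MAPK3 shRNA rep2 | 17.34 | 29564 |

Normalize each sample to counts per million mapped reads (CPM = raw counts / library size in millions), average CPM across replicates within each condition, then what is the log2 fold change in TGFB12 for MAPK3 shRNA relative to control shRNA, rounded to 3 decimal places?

0.310

CPM(control shRNA rep1) = 5079 / 39.49 = 128.6148
CPM(control shRNA rep2) = 64856 / 40.81 = 1589.2183
CPM(MAPK3 shRNA rep1) = 21507 / 50.73 = 423.9503
CPM(MAPK3 shRNA rep2) = 29564 / 17.34 = 1704.9596
mean CPM(control shRNA) = 858.9166; mean CPM(MAPK3 shRNA) = 1064.4550
Fold change = 1064.4550 / 858.9166 = 1.23930
log2(1.23930) = 0.3095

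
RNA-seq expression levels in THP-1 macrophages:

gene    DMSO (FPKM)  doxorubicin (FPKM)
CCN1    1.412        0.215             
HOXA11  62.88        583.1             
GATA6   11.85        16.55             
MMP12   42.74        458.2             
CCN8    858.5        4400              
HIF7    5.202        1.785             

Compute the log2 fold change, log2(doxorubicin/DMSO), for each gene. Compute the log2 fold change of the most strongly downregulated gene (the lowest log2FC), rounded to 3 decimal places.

-2.715

log2(0.215/1.412) = -2.715  (CCN1)
log2(583.1/62.88) = 3.213  (HOXA11)
log2(16.55/11.85) = 0.482  (GATA6)
log2(458.2/42.74) = 3.422  (MMP12)
log2(4400/858.5) = 2.358  (CCN8)
log2(1.785/5.202) = -1.543  (HIF7)
CCN1 is most strongly downregulated.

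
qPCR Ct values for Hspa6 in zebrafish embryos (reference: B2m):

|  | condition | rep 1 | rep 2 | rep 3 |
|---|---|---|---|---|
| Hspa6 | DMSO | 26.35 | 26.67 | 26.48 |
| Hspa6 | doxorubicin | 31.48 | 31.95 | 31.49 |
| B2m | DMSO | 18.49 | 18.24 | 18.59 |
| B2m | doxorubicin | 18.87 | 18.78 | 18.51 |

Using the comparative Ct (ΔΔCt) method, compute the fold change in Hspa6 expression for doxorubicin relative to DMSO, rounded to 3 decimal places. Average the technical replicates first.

0.034

Mean Ct: Hspa6 DMSO 26.500; Hspa6 doxorubicin 31.640; B2m DMSO 18.440; B2m doxorubicin 18.720
ΔCt(DMSO) = 26.500 − 18.440 = 8.060
ΔCt(doxorubicin) = 31.640 − 18.720 = 12.920
ΔΔCt = 12.920 − 8.060 = 4.860
Fold change = 2^(−4.860) = 0.0344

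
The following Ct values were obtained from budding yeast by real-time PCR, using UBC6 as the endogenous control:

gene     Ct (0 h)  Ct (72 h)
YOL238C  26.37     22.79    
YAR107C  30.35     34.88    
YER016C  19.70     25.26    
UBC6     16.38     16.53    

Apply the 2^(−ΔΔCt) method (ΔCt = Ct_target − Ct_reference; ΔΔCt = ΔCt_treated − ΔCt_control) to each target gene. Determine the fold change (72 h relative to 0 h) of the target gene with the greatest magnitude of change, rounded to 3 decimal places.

YOL238C: ΔΔCt = (22.79−16.53) − (26.37−16.38) = 6.26 − 9.99 = -3.73; fold change = 2^3.73 = 13.269
YAR107C: ΔΔCt = (34.88−16.53) − (30.35−16.38) = 18.35 − 13.97 = 4.38; fold change = 2^-4.38 = 0.048
YER016C: ΔΔCt = (25.26−16.53) − (19.70−16.38) = 8.73 − 3.32 = 5.41; fold change = 2^-5.41 = 0.024
YER016C has the largest |ΔΔCt| = 5.41.

0.024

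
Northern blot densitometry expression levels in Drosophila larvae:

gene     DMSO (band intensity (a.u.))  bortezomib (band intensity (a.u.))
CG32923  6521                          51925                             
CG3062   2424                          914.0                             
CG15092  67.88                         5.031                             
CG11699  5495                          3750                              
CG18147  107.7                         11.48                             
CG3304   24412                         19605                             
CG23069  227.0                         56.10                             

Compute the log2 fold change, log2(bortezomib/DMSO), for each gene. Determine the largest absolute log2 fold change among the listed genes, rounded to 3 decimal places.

log2(51925/6521) = 2.993  (CG32923)
log2(914.0/2424) = -1.407  (CG3062)
log2(5.031/67.88) = -3.754  (CG15092)
log2(3750/5495) = -0.551  (CG11699)
log2(11.48/107.7) = -3.230  (CG18147)
log2(19605/24412) = -0.316  (CG3304)
log2(56.10/227.0) = -2.017  (CG23069)
The largest magnitude belongs to CG15092.

3.754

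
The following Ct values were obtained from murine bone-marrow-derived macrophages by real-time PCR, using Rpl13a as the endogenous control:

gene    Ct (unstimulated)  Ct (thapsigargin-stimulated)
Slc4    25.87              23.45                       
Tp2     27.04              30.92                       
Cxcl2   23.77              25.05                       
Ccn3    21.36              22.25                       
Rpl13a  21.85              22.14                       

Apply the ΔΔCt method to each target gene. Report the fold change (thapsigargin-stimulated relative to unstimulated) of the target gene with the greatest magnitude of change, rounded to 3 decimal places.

0.083

Slc4: ΔΔCt = (23.45−22.14) − (25.87−21.85) = 1.31 − 4.02 = -2.71; fold change = 2^2.71 = 6.543
Tp2: ΔΔCt = (30.92−22.14) − (27.04−21.85) = 8.78 − 5.19 = 3.59; fold change = 2^-3.59 = 0.083
Cxcl2: ΔΔCt = (25.05−22.14) − (23.77−21.85) = 2.91 − 1.92 = 0.99; fold change = 2^-0.99 = 0.503
Ccn3: ΔΔCt = (22.25−22.14) − (21.36−21.85) = 0.11 − (-0.49) = 0.60; fold change = 2^-0.60 = 0.660
Tp2 has the largest |ΔΔCt| = 3.59.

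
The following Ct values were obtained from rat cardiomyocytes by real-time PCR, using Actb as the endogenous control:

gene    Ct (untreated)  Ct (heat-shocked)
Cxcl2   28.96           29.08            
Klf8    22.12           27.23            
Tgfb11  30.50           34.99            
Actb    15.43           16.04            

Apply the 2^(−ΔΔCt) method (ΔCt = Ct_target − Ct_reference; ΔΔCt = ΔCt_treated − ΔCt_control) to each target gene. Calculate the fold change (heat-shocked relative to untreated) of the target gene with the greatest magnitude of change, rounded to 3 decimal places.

Cxcl2: ΔΔCt = (29.08−16.04) − (28.96−15.43) = 13.04 − 13.53 = -0.49; fold change = 2^0.49 = 1.404
Klf8: ΔΔCt = (27.23−16.04) − (22.12−15.43) = 11.19 − 6.69 = 4.50; fold change = 2^-4.50 = 0.044
Tgfb11: ΔΔCt = (34.99−16.04) − (30.50−15.43) = 18.95 − 15.07 = 3.88; fold change = 2^-3.88 = 0.068
Klf8 has the largest |ΔΔCt| = 4.50.

0.044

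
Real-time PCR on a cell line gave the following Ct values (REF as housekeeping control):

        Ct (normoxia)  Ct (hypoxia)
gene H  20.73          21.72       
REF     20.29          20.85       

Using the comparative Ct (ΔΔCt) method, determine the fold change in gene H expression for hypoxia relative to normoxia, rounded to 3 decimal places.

ΔCt(normoxia) = 20.730 − 20.290 = 0.440
ΔCt(hypoxia) = 21.720 − 20.850 = 0.870
ΔΔCt = 0.870 − 0.440 = 0.430
Fold change = 2^(−0.430) = 0.7423

0.742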